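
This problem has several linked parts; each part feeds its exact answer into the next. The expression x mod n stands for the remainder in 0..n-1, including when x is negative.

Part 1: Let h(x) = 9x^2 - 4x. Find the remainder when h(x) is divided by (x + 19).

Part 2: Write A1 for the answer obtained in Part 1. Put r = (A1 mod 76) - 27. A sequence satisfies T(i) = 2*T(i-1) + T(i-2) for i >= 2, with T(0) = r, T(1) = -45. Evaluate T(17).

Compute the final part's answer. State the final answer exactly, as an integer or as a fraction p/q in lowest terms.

-37026045

Part 1: remainder = value at the root: 9*(-19)^2 - 4*(-19)^1 = (3249) + (76) = 3325; answer 3325
Part 2: A1 = 3325; r = 30; T(2) = 2*(-45) + 1*(30) = -60; iterating: T(2)=-60, T(3)=-165, T(4)=-390, T(5)=-945, T(6)=-2280, T(7)=-5505, T(8)=-13290, T(9)=-32085, T(10)=-77460, T(11)=-187005, T(12)=-451470, T(13)=-1089945, T(14)=-2631360, T(15)=-6352665, T(16)=-15336690, T(17)=-37026045; answer -37026045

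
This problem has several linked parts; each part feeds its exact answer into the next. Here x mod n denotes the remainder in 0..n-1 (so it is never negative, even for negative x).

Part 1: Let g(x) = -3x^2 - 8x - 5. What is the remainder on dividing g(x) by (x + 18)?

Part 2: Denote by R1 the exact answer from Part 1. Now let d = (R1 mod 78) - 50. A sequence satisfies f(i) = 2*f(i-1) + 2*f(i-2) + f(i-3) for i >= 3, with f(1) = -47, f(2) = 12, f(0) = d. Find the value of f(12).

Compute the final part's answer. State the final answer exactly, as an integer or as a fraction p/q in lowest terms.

Part 1: remainder = value at the root: -3*(-18)^2 - 8*(-18)^1 - 5 = (-972) + (144) + (-5) = -833; answer -833
Part 2: R1 = -833; d = -25; f(3) = 2*(12) + 2*(-47) + 1*(-25) = -95; iterating: f(3)=-95, f(4)=-213, f(5)=-604, f(6)=-1729, f(7)=-4879, f(8)=-13820, f(9)=-39127, f(10)=-110773, f(11)=-313620, f(12)=-887913; answer -887913

-887913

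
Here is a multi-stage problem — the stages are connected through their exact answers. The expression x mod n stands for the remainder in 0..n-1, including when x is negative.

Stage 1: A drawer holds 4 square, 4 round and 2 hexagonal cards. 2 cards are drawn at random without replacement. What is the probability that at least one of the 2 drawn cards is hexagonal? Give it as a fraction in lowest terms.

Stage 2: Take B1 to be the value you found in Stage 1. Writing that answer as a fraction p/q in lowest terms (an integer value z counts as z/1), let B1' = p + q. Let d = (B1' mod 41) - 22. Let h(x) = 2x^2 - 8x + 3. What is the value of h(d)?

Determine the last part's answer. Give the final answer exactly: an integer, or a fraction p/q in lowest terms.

13

Stage 1: total draws C(10,2) = 45; complement C(8,2) = 28; favorable 45 - 28 = 17; P = 17/45; answer 17/45
Stage 2: B1 = 17/45; threaded value p + q = 62; d = -1; 2*(-1)^2 - 8*(-1)^1 + 3 = (2) + (8) + (3) = 13; answer 13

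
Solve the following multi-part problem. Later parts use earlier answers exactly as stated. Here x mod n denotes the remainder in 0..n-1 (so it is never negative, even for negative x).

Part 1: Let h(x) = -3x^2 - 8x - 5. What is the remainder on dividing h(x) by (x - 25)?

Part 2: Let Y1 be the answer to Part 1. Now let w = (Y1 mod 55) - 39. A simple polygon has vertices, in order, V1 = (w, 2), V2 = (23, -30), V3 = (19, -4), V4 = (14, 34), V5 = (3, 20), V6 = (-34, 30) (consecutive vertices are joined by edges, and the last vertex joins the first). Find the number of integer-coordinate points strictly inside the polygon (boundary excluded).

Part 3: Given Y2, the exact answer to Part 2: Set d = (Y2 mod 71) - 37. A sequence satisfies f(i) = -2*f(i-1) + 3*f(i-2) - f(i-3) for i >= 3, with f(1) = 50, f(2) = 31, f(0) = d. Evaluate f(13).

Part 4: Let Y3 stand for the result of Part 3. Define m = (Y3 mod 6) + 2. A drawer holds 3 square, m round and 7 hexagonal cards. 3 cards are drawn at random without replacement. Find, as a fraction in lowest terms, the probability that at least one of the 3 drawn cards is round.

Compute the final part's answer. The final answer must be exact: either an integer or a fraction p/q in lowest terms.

83/143

Part 1: remainder = value at the root: -3*(25)^2 - 8*(25)^1 - 5 = (-1875) + (-200) + (-5) = -2080; answer -2080
Part 2: Y1 = -2080; w = -29; cross terms: (-29*-30 - 23*2)=824, (23*-4 - 19*-30)=478, (19*34 - 14*-4)=702, (14*20 - 3*34)=178, (3*30 - -34*20)=770, (-34*2 - -29*30)=802; twice the area = |3754| = 3754; area = 1877; boundary points = 4 + 2 + 1 + 1 + 1 + 1 = 10; strictly interior points = area - boundary/2 + 1 = 1873; answer 1873
Part 3: Y2 = 1873; d = -10; f(3) = -2*(31) + 3*(50) - 1*(-10) = 98; iterating: f(3)=98, f(4)=-153, f(5)=569, f(6)=-1695, f(7)=5250, f(8)=-16154, f(9)=49753, f(10)=-153218, f(11)=471849, f(12)=-1453105, f(13)=4474975; answer 4474975
Part 4: Y3 = 4474975; m = 3; total draws C(13,3) = 286; complement C(10,3) = 120; favorable 286 - 120 = 166; P = 83/143; answer 83/143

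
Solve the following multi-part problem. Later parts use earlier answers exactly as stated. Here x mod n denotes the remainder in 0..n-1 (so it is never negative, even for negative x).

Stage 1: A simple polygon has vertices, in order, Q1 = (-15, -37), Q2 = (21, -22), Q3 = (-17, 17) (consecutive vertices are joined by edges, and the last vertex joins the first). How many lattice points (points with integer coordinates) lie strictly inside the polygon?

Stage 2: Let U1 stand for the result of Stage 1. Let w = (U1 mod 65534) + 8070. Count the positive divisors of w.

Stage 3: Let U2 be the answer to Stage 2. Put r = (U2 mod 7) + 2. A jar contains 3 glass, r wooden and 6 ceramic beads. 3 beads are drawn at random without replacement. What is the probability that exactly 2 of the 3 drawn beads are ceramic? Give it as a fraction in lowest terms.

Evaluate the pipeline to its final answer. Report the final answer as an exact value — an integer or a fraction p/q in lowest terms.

27/91

Stage 1: cross terms: (-15*-22 - 21*-37)=1107, (21*17 - -17*-22)=-17, (-17*-37 - -15*17)=884; twice the area = |1974| = 1974; area = 987; boundary points = 3 + 1 + 2 = 6; strictly interior points = area - boundary/2 + 1 = 985; answer 985
Stage 2: U1 = 985; w = 9055; 9055 = 5 * 1811; number of divisors = (1+1) * (1+1) = 4; answer 4
Stage 3: U2 = 4; r = 6; total draws C(15,3) = 455; favorable C(6,2)*C(9,1) = 135; P = 27/91; answer 27/91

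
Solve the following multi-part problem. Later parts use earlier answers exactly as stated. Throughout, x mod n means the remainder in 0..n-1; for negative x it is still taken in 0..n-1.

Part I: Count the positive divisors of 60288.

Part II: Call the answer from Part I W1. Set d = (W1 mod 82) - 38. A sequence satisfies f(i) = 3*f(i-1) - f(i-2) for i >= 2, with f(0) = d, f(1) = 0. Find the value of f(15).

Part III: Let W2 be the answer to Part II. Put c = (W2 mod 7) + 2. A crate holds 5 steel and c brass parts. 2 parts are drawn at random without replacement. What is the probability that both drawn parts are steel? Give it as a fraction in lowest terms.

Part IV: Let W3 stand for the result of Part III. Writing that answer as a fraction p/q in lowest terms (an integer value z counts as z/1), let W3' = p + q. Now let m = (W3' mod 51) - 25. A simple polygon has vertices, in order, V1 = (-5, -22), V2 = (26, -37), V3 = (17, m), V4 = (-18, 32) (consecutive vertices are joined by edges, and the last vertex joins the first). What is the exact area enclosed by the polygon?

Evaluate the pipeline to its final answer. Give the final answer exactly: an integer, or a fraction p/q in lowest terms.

935

Part I: 60288 = 2^7 * 3 * 157; number of divisors = (7+1) * (1+1) * (1+1) = 32; answer 32
Part II: W1 = 32; d = -6; f(2) = 3*(0) - 1*(-6) = 6; iterating: f(2)=6, f(3)=18, f(4)=48, f(5)=126, f(6)=330, f(7)=864, f(8)=2262, f(9)=5922, f(10)=15504, f(11)=40590, f(12)=106266, f(13)=278208, f(14)=728358, f(15)=1906866; answer 1906866
Part III: W2 = 1906866; c = 5; total draws C(10,2) = 45; favorable C(5,2) = 10; P = 2/9; answer 2/9
Part IV: W3 = 2/9; threaded value p + q = 11; m = -14; cross terms: (-5*-37 - 26*-22)=757, (26*-14 - 17*-37)=265, (17*32 - -18*-14)=292, (-18*-22 - -5*32)=556; twice the area = |1870| = 1870; area = 935; answer 935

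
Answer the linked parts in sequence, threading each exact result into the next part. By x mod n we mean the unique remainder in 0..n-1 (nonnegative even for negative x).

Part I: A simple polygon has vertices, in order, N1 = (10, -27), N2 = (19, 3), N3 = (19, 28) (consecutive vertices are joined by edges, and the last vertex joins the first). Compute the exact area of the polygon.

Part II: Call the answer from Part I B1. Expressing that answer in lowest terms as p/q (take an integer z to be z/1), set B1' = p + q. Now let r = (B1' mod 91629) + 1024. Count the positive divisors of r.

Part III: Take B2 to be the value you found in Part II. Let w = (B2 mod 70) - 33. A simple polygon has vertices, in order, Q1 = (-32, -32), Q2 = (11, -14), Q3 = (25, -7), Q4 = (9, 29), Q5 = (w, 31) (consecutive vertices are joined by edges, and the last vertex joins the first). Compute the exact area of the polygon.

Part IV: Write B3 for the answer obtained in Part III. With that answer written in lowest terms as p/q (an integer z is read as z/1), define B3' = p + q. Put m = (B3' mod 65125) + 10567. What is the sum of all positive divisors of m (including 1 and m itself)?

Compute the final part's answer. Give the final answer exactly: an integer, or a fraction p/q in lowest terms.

Part I: cross terms: (10*3 - 19*-27)=543, (19*28 - 19*3)=475, (19*-27 - 10*28)=-793; twice the area = |225| = 225; area = 225/2; answer 225/2
Part II: B1 = 225/2; threaded value p + q = 227; r = 1251; 1251 = 3^2 * 139; number of divisors = (2+1) * (1+1) = 6; answer 6
Part III: B2 = 6; w = -27; cross terms: (-32*-14 - 11*-32)=800, (11*-7 - 25*-14)=273, (25*29 - 9*-7)=788, (9*31 - -27*29)=1062, (-27*-32 - -32*31)=1856; twice the area = |4779| = 4779; area = 4779/2; answer 4779/2
Part IV: B3 = 4779/2; threaded value p + q = 4781; m = 15348; 15348 = 2^2 * 3 * 1279; sigma = (1 + 2 + 4) * (1 + 3) * (1 + 1279) = 7 * 4 * 1280 = 35840; answer 35840

35840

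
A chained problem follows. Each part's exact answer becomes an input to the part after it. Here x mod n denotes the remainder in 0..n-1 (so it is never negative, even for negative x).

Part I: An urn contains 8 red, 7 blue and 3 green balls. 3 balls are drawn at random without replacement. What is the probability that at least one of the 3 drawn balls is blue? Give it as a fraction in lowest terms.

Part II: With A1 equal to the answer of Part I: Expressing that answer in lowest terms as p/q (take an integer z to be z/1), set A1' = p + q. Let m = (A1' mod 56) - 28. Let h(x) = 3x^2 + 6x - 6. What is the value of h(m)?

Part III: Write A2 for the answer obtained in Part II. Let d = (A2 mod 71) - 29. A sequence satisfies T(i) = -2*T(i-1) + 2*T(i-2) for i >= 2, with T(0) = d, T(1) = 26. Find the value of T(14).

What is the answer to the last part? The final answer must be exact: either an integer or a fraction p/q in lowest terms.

Part I: total draws C(18,3) = 816; complement C(11,3) = 165; favorable 816 - 165 = 651; P = 217/272; answer 217/272
Part II: A1 = 217/272; threaded value p + q = 489; m = 13; 3*(13)^2 + 6*(13)^1 - 6 = (507) + (78) + (-6) = 579; answer 579
Part III: A2 = 579; d = -18; T(2) = -2*(26) + 2*(-18) = -88; iterating: T(2)=-88, T(3)=228, T(4)=-632, T(5)=1720, T(6)=-4704, T(7)=12848, T(8)=-35104, T(9)=95904, T(10)=-262016, T(11)=715840, T(12)=-1955712, T(13)=5343104, T(14)=-14597632; answer -14597632

-14597632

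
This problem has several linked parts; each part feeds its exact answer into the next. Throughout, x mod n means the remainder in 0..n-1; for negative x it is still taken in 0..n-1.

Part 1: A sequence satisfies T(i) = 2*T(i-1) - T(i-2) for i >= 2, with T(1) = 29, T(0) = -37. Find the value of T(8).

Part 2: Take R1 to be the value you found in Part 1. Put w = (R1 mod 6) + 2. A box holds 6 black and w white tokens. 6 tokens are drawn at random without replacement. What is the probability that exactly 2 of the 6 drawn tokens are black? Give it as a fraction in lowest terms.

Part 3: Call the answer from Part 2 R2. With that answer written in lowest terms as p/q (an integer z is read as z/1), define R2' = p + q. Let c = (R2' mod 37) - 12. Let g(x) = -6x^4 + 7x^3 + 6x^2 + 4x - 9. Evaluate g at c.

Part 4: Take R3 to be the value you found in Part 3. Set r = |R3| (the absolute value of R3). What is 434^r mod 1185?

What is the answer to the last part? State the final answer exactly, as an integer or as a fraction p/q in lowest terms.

Part 1: T(2) = 2*(29) - 1*(-37) = 95; iterating: T(2)=95, T(3)=161, T(4)=227, T(5)=293, T(6)=359, T(7)=425, T(8)=491; answer 491
Part 2: R1 = 491; w = 7; total draws C(13,6) = 1716; favorable C(6,2)*C(7,4) = 525; P = 175/572; answer 175/572
Part 3: R2 = 175/572; threaded value p + q = 747; c = -5; -6*(-5)^4 + 7*(-5)^3 + 6*(-5)^2 + 4*(-5)^1 - 9 = (-3750) + (-875) + (150) + (-20) + (-9) = -4504; answer -4504
Part 4: R3 = -4504; r = 4504; squarings mod 1185: 434^1=434, 434^2=1126, 434^4=1111, 434^8=736, 434^16=151, 434^32=286, 434^64=31, 434^128=961, 434^256=406, 434^512=121, 434^1024=421, 434^2048=676, 434^4096=751; 434^4504 = 434^8 * 434^16 * 434^128 * 434^256 * 434^4096 = 1036 (mod 1185); answer 1036

1036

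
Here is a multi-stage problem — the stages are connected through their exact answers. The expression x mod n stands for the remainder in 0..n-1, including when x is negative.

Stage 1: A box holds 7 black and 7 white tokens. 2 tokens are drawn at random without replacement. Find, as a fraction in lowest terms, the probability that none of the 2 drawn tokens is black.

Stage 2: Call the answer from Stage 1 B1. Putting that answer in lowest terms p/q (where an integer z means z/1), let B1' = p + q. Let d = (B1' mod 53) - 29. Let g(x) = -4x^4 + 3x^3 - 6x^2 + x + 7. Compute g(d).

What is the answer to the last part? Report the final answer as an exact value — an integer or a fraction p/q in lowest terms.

Stage 1: total draws C(14,2) = 91; favorable C(7,2) = 21; P = 3/13; answer 3/13
Stage 2: B1 = 3/13; threaded value p + q = 16; d = -13; -4*(-13)^4 + 3*(-13)^3 - 6*(-13)^2 + 1*(-13)^1 + 7 = (-114244) + (-6591) + (-1014) + (-13) + (7) = -121855; answer -121855

-121855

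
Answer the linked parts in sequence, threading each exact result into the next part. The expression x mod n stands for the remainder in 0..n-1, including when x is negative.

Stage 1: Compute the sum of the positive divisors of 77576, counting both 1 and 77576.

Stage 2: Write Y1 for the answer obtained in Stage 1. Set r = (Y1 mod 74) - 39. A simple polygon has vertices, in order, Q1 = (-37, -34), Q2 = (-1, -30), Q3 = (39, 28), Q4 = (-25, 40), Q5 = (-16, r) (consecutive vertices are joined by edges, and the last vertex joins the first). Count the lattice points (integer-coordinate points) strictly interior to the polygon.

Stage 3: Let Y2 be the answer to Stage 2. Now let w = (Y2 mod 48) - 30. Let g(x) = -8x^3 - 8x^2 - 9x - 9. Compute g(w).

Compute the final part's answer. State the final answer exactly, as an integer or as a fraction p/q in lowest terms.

1485

Stage 1: 77576 = 2^3 * 9697; sigma = (1 + 2 + 4 + 8) * (1 + 9697) = 15 * 9698 = 145470; answer 145470
Stage 2: Y1 = 145470; r = 21; cross terms: (-37*-30 - -1*-34)=1076, (-1*28 - 39*-30)=1142, (39*40 - -25*28)=2260, (-25*21 - -16*40)=115, (-16*-34 - -37*21)=1321; twice the area = |5914| = 5914; area = 2957; boundary points = 4 + 2 + 4 + 1 + 1 = 12; strictly interior points = area - boundary/2 + 1 = 2952; answer 2952
Stage 3: Y2 = 2952; w = -6; -8*(-6)^3 - 8*(-6)^2 - 9*(-6)^1 - 9 = (1728) + (-288) + (54) + (-9) = 1485; answer 1485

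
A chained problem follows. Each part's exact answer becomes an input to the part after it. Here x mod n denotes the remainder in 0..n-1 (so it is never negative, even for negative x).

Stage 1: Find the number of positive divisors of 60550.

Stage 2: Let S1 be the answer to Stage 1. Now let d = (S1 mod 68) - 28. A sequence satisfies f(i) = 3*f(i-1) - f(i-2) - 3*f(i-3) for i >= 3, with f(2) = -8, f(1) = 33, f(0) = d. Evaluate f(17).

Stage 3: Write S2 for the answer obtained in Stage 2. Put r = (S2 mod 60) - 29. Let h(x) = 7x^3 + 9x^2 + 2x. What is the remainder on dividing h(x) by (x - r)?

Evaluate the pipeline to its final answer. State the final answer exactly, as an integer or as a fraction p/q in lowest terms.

Stage 1: 60550 = 2 * 5^2 * 7 * 173; number of divisors = (1+1) * (2+1) * (1+1) * (1+1) = 24; answer 24
Stage 2: S1 = 24; d = -4; f(3) = 3*(-8) - 1*(33) - 3*(-4) = -45; iterating: f(3)=-45, f(4)=-226, f(5)=-609, f(6)=-1466, f(7)=-3111, f(8)=-6040, f(9)=-10611, f(10)=-16460, f(11)=-20649, f(12)=-13654, f(13)=29067, f(14)=162802, f(15)=500301, f(16)=1250900, f(17)=2763993; answer 2763993
Stage 3: S2 = 2763993; r = 4; remainder = value at the root: 7*(4)^3 + 9*(4)^2 + 2*(4)^1 = (448) + (144) + (8) = 600; answer 600

600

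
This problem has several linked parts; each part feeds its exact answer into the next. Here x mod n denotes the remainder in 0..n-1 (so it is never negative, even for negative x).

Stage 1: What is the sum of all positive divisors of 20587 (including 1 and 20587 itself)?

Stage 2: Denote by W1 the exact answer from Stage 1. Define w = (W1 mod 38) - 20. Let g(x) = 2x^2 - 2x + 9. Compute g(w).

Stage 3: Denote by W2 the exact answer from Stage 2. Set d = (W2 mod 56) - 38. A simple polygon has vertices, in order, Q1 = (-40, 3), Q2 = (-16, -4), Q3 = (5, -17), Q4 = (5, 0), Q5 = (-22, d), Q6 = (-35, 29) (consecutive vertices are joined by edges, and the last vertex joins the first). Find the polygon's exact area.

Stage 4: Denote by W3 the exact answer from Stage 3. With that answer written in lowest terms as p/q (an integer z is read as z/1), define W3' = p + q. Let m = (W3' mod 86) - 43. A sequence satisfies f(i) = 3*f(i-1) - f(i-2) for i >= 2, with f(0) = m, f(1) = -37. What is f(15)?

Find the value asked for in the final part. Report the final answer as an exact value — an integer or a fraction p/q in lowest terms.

Stage 1: 20587 = 7 * 17 * 173; sigma = (1 + 7) * (1 + 17) * (1 + 173) = 8 * 18 * 174 = 25056; answer 25056
Stage 2: W1 = 25056; w = -6; 2*(-6)^2 - 2*(-6)^1 + 9 = (72) + (12) + (9) = 93; answer 93
Stage 3: W2 = 93; d = -1; cross terms: (-40*-4 - -16*3)=208, (-16*-17 - 5*-4)=292, (5*0 - 5*-17)=85, (5*-1 - -22*0)=-5, (-22*29 - -35*-1)=-673, (-35*3 - -40*29)=1055; twice the area = |962| = 962; area = 481; answer 481
Stage 4: W3 = 481; threaded value p + q = 482; m = 9; f(2) = 3*(-37) - 1*(9) = -120; iterating: f(2)=-120, f(3)=-323, f(4)=-849, f(5)=-2224, f(6)=-5823, f(7)=-15245, f(8)=-39912, f(9)=-104491, f(10)=-273561, f(11)=-716192, f(12)=-1875015, f(13)=-4908853, f(14)=-12851544, f(15)=-33645779; answer -33645779

-33645779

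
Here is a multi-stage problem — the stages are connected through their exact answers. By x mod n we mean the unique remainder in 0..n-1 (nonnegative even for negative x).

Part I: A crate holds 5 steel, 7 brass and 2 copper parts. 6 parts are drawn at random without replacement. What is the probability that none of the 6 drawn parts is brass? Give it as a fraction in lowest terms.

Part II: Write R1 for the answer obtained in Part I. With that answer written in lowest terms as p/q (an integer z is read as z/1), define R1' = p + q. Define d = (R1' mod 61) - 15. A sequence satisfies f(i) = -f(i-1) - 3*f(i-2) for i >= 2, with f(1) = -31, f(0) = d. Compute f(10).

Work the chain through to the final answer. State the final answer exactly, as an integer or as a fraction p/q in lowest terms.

-1703

Part I: total draws C(14,6) = 3003; favorable C(7,6) = 7; P = 1/429; answer 1/429
Part II: R1 = 1/429; threaded value p + q = 430; d = -12; f(2) = -1*(-31) - 3*(-12) = 67; iterating: f(2)=67, f(3)=26, f(4)=-227, f(5)=149, f(6)=532, f(7)=-979, f(8)=-617, f(9)=3554, f(10)=-1703; answer -1703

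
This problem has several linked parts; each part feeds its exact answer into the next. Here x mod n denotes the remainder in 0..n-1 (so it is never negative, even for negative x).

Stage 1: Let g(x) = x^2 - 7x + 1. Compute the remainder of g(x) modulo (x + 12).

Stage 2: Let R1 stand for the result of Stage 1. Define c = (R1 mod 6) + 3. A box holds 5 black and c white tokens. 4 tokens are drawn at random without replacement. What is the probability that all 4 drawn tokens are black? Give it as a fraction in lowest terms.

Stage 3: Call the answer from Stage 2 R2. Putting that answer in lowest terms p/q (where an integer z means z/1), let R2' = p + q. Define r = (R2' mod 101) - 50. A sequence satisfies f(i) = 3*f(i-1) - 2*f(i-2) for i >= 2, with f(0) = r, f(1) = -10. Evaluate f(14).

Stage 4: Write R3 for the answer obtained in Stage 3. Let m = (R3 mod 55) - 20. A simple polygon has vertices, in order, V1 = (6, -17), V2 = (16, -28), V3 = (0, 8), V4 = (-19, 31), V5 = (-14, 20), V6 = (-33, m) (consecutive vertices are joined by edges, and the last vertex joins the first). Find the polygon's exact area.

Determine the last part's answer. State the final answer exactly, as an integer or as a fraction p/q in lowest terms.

Stage 1: remainder = value at the root: 1*(-12)^2 - 7*(-12)^1 + 1 = (144) + (84) + (1) = 229; answer 229
Stage 2: R1 = 229; c = 4; total draws C(9,4) = 126; favorable C(5,4) = 5; P = 5/126; answer 5/126
Stage 3: R2 = 5/126; threaded value p + q = 131; r = -20; f(2) = 3*(-10) - 2*(-20) = 10; iterating: f(2)=10, f(3)=50, f(4)=130, f(5)=290, f(6)=610, f(7)=1250, f(8)=2530, f(9)=5090, f(10)=10210, f(11)=20450, f(12)=40930, f(13)=81890, f(14)=163810; answer 163810
Stage 4: R3 = 163810; m = 0; cross terms: (6*-28 - 16*-17)=104, (16*8 - 0*-28)=128, (0*31 - -19*8)=152, (-19*20 - -14*31)=54, (-14*0 - -33*20)=660, (-33*-17 - 6*0)=561; twice the area = |1659| = 1659; area = 1659/2; answer 1659/2

1659/2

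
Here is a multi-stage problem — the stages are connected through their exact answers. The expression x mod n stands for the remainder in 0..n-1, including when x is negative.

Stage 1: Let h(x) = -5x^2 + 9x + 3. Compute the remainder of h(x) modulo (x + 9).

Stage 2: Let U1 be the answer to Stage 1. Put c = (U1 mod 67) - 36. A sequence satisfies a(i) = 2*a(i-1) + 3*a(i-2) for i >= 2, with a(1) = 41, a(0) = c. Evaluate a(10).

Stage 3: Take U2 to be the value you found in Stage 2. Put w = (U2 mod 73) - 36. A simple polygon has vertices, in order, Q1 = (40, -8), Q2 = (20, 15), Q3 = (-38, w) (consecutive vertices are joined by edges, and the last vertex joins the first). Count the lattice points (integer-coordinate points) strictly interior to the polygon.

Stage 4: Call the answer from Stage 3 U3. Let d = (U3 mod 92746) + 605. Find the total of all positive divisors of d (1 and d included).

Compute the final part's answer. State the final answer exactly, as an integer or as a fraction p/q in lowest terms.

Stage 1: remainder = value at the root: -5*(-9)^2 + 9*(-9)^1 + 3 = (-405) + (-81) + (3) = -483; answer -483
Stage 2: U1 = -483; c = 17; a(2) = 2*(41) + 3*(17) = 133; iterating: a(2)=133, a(3)=389, a(4)=1177, a(5)=3521, a(6)=10573, a(7)=31709, a(8)=95137, a(9)=285401, a(10)=856213; answer 856213
Stage 3: U2 = 856213; w = 33; cross terms: (40*15 - 20*-8)=760, (20*33 - -38*15)=1230, (-38*-8 - 40*33)=-1016; twice the area = |974| = 974; area = 487; boundary points = 1 + 2 + 1 = 4; strictly interior points = area - boundary/2 + 1 = 486; answer 486
Stage 4: U3 = 486; d = 1091; 1091 is prime, so its only divisors are 1 and 1091; sigma = 1 + 1091 = 1092; answer 1092

1092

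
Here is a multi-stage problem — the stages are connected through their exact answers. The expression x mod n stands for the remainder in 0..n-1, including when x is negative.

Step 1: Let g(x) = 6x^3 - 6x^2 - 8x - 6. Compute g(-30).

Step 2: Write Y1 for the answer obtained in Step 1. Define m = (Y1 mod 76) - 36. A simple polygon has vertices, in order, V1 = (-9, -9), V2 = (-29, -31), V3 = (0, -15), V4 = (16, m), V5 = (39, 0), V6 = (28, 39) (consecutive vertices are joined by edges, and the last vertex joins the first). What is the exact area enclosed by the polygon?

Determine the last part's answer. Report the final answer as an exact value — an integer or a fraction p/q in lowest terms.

Step 1: 6*(-30)^3 - 6*(-30)^2 - 8*(-30)^1 - 6 = (-162000) + (-5400) + (240) + (-6) = -167166; answer -167166
Step 2: Y1 = -167166; m = -2; cross terms: (-9*-31 - -29*-9)=18, (-29*-15 - 0*-31)=435, (0*-2 - 16*-15)=240, (16*0 - 39*-2)=78, (39*39 - 28*0)=1521, (28*-9 - -9*39)=99; twice the area = |2391| = 2391; area = 2391/2; answer 2391/2

2391/2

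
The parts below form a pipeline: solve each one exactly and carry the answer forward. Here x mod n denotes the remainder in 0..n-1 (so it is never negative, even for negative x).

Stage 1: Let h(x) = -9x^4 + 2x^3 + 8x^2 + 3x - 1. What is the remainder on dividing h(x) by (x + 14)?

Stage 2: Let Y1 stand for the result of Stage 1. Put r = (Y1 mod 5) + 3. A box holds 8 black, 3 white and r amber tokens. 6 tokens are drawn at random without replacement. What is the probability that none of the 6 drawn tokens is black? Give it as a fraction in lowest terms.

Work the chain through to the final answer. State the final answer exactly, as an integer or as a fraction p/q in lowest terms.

Stage 1: remainder = value at the root: -9*(-14)^4 + 2*(-14)^3 + 8*(-14)^2 + 3*(-14)^1 - 1 = (-345744) + (-5488) + (1568) + (-42) + (-1) = -349707; answer -349707
Stage 2: Y1 = -349707; r = 6; total draws C(17,6) = 12376; favorable C(9,6) = 84; P = 3/442; answer 3/442

3/442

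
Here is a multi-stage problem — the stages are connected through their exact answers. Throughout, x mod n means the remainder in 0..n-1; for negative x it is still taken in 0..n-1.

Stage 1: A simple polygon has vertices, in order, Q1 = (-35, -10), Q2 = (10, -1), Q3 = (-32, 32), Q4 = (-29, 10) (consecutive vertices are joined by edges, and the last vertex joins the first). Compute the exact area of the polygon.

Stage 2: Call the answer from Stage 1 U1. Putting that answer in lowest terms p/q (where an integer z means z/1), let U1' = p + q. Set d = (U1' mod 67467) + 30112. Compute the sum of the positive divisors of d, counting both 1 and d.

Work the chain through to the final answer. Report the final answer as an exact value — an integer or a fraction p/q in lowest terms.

Stage 1: cross terms: (-35*-1 - 10*-10)=135, (10*32 - -32*-1)=288, (-32*10 - -29*32)=608, (-29*-10 - -35*10)=640; twice the area = |1671| = 1671; area = 1671/2; answer 1671/2
Stage 2: U1 = 1671/2; threaded value p + q = 1673; d = 31785; 31785 = 3 * 5 * 13 * 163; sigma = (1 + 3) * (1 + 5) * (1 + 13) * (1 + 163) = 4 * 6 * 14 * 164 = 55104; answer 55104

55104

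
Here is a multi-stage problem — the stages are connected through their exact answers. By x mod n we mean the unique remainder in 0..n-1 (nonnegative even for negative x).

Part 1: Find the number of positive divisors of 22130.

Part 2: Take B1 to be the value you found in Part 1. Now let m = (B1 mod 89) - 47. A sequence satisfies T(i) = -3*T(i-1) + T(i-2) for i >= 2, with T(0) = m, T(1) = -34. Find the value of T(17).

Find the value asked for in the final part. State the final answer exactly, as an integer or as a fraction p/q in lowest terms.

Part 1: 22130 = 2 * 5 * 2213; number of divisors = (1+1) * (1+1) * (1+1) = 8; answer 8
Part 2: B1 = 8; m = -39; T(2) = -3*(-34) + 1*(-39) = 63; iterating: T(2)=63, T(3)=-223, T(4)=732, T(5)=-2419, T(6)=7989, T(7)=-26386, T(8)=87147, T(9)=-287827, T(10)=950628, T(11)=-3139711, T(12)=10369761, T(13)=-34248994, T(14)=113116743, T(15)=-373599223, T(16)=1233914412, T(17)=-4075342459; answer -4075342459

-4075342459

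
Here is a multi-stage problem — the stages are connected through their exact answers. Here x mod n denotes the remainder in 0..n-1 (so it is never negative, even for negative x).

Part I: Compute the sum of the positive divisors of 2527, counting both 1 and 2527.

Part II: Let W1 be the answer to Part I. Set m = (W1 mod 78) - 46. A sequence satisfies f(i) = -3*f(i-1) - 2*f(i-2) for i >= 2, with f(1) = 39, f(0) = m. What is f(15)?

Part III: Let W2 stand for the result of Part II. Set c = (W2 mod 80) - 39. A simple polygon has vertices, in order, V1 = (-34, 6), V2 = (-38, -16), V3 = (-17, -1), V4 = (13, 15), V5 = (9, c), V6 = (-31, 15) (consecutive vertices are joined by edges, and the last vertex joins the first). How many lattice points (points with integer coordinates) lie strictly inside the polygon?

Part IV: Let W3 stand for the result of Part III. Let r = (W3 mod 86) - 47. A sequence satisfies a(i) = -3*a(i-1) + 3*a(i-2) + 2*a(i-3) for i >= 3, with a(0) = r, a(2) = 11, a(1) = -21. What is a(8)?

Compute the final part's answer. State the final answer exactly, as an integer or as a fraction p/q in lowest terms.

Part I: 2527 = 7 * 19^2; sigma = (1 + 7) * (1 + 19 + 361) = 8 * 381 = 3048; answer 3048
Part II: W1 = 3048; m = -40; f(2) = -3*(39) - 2*(-40) = -37; iterating: f(2)=-37, f(3)=33, f(4)=-25, f(5)=9, f(6)=23, f(7)=-87, f(8)=215, f(9)=-471, f(10)=983, f(11)=-2007, f(12)=4055, f(13)=-8151, f(14)=16343, f(15)=-32727; answer -32727
Part III: W2 = -32727; c = 34; cross terms: (-34*-16 - -38*6)=772, (-38*-1 - -17*-16)=-234, (-17*15 - 13*-1)=-242, (13*34 - 9*15)=307, (9*15 - -31*34)=1189, (-31*6 - -34*15)=324; twice the area = |2116| = 2116; area = 1058; boundary points = 2 + 3 + 2 + 1 + 1 + 3 = 12; strictly interior points = area - boundary/2 + 1 = 1053; answer 1053
Part IV: W3 = 1053; r = -26; a(3) = -3*(11) + 3*(-21) + 2*(-26) = -148; iterating: a(3)=-148, a(4)=435, a(5)=-1727, a(6)=6190, a(7)=-22881, a(8)=83759; answer 83759

83759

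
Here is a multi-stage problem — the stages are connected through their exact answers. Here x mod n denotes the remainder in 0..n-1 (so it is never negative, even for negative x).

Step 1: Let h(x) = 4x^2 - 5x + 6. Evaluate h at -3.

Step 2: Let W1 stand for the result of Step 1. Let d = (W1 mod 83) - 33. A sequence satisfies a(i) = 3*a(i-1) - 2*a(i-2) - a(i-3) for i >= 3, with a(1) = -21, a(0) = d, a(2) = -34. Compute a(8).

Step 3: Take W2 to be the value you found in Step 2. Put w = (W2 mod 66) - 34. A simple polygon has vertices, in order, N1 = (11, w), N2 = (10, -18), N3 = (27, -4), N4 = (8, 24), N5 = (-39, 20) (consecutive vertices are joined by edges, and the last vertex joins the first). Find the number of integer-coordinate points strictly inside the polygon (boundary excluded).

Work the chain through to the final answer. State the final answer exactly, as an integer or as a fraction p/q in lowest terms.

1709

Step 1: 4*(-3)^2 - 5*(-3)^1 + 6 = (36) + (15) + (6) = 57; answer 57
Step 2: W1 = 57; d = 24; a(3) = 3*(-34) - 2*(-21) - 1*(24) = -84; iterating: a(3)=-84, a(4)=-163, a(5)=-287, a(6)=-451, a(7)=-616, a(8)=-659; answer -659
Step 3: W2 = -659; w = -33; cross terms: (11*-18 - 10*-33)=132, (10*-4 - 27*-18)=446, (27*24 - 8*-4)=680, (8*20 - -39*24)=1096, (-39*-33 - 11*20)=1067; twice the area = |3421| = 3421; area = 3421/2; boundary points = 1 + 1 + 1 + 1 + 1 = 5; strictly interior points = area - boundary/2 + 1 = 1709; answer 1709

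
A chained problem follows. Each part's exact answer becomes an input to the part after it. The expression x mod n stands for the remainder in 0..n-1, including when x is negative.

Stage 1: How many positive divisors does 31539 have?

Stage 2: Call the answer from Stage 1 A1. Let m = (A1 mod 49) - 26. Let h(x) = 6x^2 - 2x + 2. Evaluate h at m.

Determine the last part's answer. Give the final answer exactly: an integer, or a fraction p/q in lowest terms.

2950

Stage 1: 31539 = 3 * 10513; number of divisors = (1+1) * (1+1) = 4; answer 4
Stage 2: A1 = 4; m = -22; 6*(-22)^2 - 2*(-22)^1 + 2 = (2904) + (44) + (2) = 2950; answer 2950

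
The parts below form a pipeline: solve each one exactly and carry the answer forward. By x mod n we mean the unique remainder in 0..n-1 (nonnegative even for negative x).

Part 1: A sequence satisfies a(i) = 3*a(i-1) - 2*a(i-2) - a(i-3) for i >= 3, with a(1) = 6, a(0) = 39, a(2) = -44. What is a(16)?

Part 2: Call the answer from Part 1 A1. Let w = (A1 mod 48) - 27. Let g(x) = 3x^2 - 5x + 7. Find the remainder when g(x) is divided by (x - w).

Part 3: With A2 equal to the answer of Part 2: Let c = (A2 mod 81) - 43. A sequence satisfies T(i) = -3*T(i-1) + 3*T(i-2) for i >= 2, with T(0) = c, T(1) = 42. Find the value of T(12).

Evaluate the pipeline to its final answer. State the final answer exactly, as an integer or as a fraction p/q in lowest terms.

-80831520

Part 1: a(3) = 3*(-44) - 2*(6) - 1*(39) = -183; iterating: a(3)=-183, a(4)=-467, a(5)=-991, a(6)=-1856, a(7)=-3119, a(8)=-4654, a(9)=-5868, a(10)=-5177, a(11)=859, a(12)=18799, a(13)=59856, a(14)=141111, a(15)=284822, a(16)=512388; answer 512388
Part 2: A1 = 512388; w = 9; remainder = value at the root: 3*(9)^2 - 5*(9)^1 + 7 = (243) + (-45) + (7) = 205; answer 205
Part 3: A2 = 205; c = 0; T(2) = -3*(42) + 3*(0) = -126; iterating: T(2)=-126, T(3)=504, T(4)=-1890, T(5)=7182, T(6)=-27216, T(7)=103194, T(8)=-391230, T(9)=1483272, T(10)=-5623506, T(11)=21320334, T(12)=-80831520; answer -80831520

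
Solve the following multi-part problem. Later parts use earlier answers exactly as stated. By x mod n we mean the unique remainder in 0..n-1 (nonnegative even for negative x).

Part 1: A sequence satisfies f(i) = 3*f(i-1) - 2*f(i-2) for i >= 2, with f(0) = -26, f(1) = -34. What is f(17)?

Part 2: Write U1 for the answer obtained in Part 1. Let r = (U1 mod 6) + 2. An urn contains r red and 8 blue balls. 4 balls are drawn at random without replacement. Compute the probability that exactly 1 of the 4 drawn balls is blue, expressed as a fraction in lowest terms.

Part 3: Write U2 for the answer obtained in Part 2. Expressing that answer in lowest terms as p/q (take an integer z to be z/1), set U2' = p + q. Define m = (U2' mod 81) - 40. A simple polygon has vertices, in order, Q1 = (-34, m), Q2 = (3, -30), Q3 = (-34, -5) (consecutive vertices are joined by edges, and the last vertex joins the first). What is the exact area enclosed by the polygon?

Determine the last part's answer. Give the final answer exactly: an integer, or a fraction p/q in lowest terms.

Part 1: f(2) = 3*(-34) - 2*(-26) = -50; iterating: f(2)=-50, f(3)=-82, f(4)=-146, f(5)=-274, f(6)=-530, f(7)=-1042, f(8)=-2066, f(9)=-4114, f(10)=-8210, f(11)=-16402, f(12)=-32786, f(13)=-65554, f(14)=-131090, f(15)=-262162, f(16)=-524306, f(17)=-1048594; answer -1048594
Part 2: U1 = -1048594; r = 4; total draws C(12,4) = 495; favorable C(8,1)*C(4,3) = 32; P = 32/495; answer 32/495
Part 3: U2 = 32/495; threaded value p + q = 527; m = 1; cross terms: (-34*-30 - 3*1)=1017, (3*-5 - -34*-30)=-1035, (-34*1 - -34*-5)=-204; twice the area = |-222| = 222; area = 111; answer 111

111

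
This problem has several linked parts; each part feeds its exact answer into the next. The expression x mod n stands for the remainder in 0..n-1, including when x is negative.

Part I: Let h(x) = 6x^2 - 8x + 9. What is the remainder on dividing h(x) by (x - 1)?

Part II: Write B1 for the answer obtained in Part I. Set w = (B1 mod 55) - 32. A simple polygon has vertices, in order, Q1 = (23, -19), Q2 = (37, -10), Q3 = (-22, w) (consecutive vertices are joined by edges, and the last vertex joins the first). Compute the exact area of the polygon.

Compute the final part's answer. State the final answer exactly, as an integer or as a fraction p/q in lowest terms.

321/2

Part I: remainder = value at the root: 6*(1)^2 - 8*(1)^1 + 9 = (6) + (-8) + (9) = 7; answer 7
Part II: B1 = 7; w = -25; cross terms: (23*-10 - 37*-19)=473, (37*-25 - -22*-10)=-1145, (-22*-19 - 23*-25)=993; twice the area = |321| = 321; area = 321/2; answer 321/2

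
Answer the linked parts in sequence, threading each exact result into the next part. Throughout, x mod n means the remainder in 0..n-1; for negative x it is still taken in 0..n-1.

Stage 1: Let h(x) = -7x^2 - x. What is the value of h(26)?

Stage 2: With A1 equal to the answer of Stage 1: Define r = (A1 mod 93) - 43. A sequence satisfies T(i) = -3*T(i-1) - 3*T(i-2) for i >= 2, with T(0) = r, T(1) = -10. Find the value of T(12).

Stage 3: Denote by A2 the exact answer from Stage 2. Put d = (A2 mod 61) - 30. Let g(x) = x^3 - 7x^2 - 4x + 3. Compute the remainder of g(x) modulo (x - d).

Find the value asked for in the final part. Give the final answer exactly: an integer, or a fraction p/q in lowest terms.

-3325

Stage 1: -7*(26)^2 - 1*(26)^1 = (-4732) + (-26) = -4758; answer -4758
Stage 2: A1 = -4758; r = 35; T(2) = -3*(-10) - 3*(35) = -75; iterating: T(2)=-75, T(3)=255, T(4)=-540, T(5)=855, T(6)=-945, T(7)=270, T(8)=2025, T(9)=-6885, T(10)=14580, T(11)=-23085, T(12)=25515; answer 25515
Stage 3: A2 = 25515; d = -13; remainder = value at the root: 1*(-13)^3 - 7*(-13)^2 - 4*(-13)^1 + 3 = (-2197) + (-1183) + (52) + (3) = -3325; answer -3325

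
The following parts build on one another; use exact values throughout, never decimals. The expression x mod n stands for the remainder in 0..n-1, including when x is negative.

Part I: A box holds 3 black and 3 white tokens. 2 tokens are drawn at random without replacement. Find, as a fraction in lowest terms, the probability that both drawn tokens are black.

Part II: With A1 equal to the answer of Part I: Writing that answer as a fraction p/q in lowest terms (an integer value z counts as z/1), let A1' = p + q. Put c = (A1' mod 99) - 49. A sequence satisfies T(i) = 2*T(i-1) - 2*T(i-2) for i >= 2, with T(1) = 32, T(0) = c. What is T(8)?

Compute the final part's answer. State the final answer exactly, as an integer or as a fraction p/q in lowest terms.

Part I: total draws C(6,2) = 15; favorable C(3,2) = 3; P = 1/5; answer 1/5
Part II: A1 = 1/5; threaded value p + q = 6; c = -43; T(2) = 2*(32) - 2*(-43) = 150; iterating: T(2)=150, T(3)=236, T(4)=172, T(5)=-128, T(6)=-600, T(7)=-944, T(8)=-688; answer -688

-688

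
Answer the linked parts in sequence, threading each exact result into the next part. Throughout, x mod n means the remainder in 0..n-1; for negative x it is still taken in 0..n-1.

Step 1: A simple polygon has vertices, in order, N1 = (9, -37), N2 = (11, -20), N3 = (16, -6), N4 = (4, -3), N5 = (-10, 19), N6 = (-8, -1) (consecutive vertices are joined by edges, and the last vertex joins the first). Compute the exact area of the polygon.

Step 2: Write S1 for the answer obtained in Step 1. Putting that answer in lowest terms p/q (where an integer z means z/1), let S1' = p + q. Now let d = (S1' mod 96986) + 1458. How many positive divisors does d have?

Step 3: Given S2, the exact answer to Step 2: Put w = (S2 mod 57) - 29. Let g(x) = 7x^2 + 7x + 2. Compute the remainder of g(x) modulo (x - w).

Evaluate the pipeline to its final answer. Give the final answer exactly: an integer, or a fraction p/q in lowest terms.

Step 1: cross terms: (9*-20 - 11*-37)=227, (11*-6 - 16*-20)=254, (16*-3 - 4*-6)=-24, (4*19 - -10*-3)=46, (-10*-1 - -8*19)=162, (-8*-37 - 9*-1)=305; twice the area = |970| = 970; area = 485; answer 485
Step 2: S1 = 485; threaded value p + q = 486; d = 1944; 1944 = 2^3 * 3^5; number of divisors = (3+1) * (5+1) = 24; answer 24
Step 3: S2 = 24; w = -5; remainder = value at the root: 7*(-5)^2 + 7*(-5)^1 + 2 = (175) + (-35) + (2) = 142; answer 142

142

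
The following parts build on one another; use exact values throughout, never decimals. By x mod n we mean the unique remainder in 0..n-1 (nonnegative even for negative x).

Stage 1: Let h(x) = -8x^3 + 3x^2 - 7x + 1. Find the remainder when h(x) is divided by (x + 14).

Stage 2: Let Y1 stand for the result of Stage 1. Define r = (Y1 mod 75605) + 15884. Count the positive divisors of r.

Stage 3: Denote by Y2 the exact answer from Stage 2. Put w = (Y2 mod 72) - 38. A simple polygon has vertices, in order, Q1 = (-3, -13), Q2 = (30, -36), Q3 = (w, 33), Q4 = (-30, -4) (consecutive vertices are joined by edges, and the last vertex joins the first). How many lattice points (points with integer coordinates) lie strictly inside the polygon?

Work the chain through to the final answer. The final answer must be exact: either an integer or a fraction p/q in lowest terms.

879

Stage 1: remainder = value at the root: -8*(-14)^3 + 3*(-14)^2 - 7*(-14)^1 + 1 = (21952) + (588) + (98) + (1) = 22639; answer 22639
Stage 2: Y1 = 22639; r = 38523; 38523 = 3 * 12841; number of divisors = (1+1) * (1+1) = 4; answer 4
Stage 3: Y2 = 4; w = -34; cross terms: (-3*-36 - 30*-13)=498, (30*33 - -34*-36)=-234, (-34*-4 - -30*33)=1126, (-30*-13 - -3*-4)=378; twice the area = |1768| = 1768; area = 884; boundary points = 1 + 1 + 1 + 9 = 12; strictly interior points = area - boundary/2 + 1 = 879; answer 879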